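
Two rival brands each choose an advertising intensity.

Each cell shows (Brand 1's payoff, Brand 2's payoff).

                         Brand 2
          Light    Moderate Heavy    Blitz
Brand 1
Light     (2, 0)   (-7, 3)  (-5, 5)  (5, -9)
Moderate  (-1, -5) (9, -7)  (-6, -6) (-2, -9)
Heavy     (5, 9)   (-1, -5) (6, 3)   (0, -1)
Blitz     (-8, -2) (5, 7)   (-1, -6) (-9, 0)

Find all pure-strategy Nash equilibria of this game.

Brand 1 against Light: payoffs 2, -1, 5, -8 → best response Heavy.
Brand 1 against Moderate: payoffs -7, 9, -1, 5 → best response Moderate.
Brand 1 against Heavy: payoffs -5, -6, 6, -1 → best response Heavy.
Brand 1 against Blitz: payoffs 5, -2, 0, -9 → best response Light.
Brand 2 against Light: payoffs 0, 3, 5, -9 → best response Heavy.
Brand 2 against Moderate: payoffs -5, -7, -6, -9 → best response Light.
Brand 2 against Heavy: payoffs 9, -5, 3, -1 → best response Light.
Brand 2 against Blitz: payoffs -2, 7, -6, 0 → best response Moderate.
Mutual best responses: (Heavy, Light).

(Heavy, Light)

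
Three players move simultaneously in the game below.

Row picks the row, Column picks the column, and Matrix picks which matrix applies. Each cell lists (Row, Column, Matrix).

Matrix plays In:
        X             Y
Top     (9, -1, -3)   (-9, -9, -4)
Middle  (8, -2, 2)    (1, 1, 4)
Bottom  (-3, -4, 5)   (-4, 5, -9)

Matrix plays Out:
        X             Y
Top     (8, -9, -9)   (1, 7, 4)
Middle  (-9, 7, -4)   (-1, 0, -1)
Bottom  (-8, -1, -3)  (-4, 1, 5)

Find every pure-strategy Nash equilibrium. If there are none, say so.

The pure Nash equilibria are (Top, X, In); (Top, Y, Out); (Middle, Y, In).

Row against (X, In): payoffs 9, 8, -3 → best response Top.
Row against (X, Out): payoffs 8, -9, -8 → best response Top.
Row against (Y, In): payoffs -9, 1, -4 → best response Middle.
Row against (Y, Out): payoffs 1, -1, -4 → best response Top.
Column against (Top, In): payoffs -1, -9 → best response X.
Column against (Top, Out): payoffs -9, 7 → best response Y.
Column against (Middle, In): payoffs -2, 1 → best response Y.
Column against (Middle, Out): payoffs 7, 0 → best response X.
Column against (Bottom, In): payoffs -4, 5 → best response Y.
Column against (Bottom, Out): payoffs -1, 1 → best response Y.
Matrix against (Top, X): payoffs -3, -9 → best response In.
Matrix against (Top, Y): payoffs -4, 4 → best response Out.
Matrix against (Middle, X): payoffs 2, -4 → best response In.
Matrix against (Middle, Y): payoffs 4, -1 → best response In.
Matrix against (Bottom, X): payoffs 5, -3 → best response In.
Matrix against (Bottom, Y): payoffs -9, 5 → best response Out.
Mutual best responses: (Top, X, In); (Top, Y, Out); (Middle, Y, In).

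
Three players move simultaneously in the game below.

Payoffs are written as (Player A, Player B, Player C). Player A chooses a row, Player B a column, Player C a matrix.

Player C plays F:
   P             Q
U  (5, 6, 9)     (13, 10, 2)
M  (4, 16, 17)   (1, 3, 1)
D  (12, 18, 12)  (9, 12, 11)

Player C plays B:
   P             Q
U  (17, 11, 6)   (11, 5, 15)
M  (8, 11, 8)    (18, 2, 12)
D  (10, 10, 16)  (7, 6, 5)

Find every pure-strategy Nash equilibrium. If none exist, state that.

Player A against (P, F): payoffs 5, 4, 12 → best response D.
Player A against (P, B): payoffs 17, 8, 10 → best response U.
Player A against (Q, F): payoffs 13, 1, 9 → best response U.
Player A against (Q, B): payoffs 11, 18, 7 → best response M.
Player B against (U, F): payoffs 6, 10 → best response Q.
Player B against (U, B): payoffs 11, 5 → best response P.
Player B against (M, F): payoffs 16, 3 → best response P.
Player B against (M, B): payoffs 11, 2 → best response P.
Player B against (D, F): payoffs 18, 12 → best response P.
Player B against (D, B): payoffs 10, 6 → best response P.
Player C against (U, P): payoffs 9, 6 → best response F.
Player C against (U, Q): payoffs 2, 15 → best response B.
Player C against (M, P): payoffs 17, 8 → best response F.
Player C against (M, Q): payoffs 1, 12 → best response B.
Player C against (D, P): payoffs 12, 16 → best response B.
Player C against (D, Q): payoffs 11, 5 → best response F.
No profile is a mutual best response for all players.

No pure-strategy Nash equilibrium.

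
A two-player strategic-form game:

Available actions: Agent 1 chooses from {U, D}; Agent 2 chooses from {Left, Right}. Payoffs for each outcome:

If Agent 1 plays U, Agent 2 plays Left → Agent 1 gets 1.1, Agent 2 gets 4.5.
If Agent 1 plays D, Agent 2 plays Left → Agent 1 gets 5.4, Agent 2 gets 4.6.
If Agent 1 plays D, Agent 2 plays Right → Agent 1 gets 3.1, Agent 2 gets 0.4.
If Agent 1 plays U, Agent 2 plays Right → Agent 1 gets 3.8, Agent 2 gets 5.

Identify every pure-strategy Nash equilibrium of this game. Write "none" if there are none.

The pure Nash equilibria are (U, Right) and (D, Left).

Check each profile: it is a Nash equilibrium iff no player can strictly gain by switching unilaterally.
(U, Left): Agent 1 can switch to D (1.1 → 5.4). Not NE.
(U, Right): Agent 1 gets 3.8, best alternative 3.1; Agent 2 gets 5, best alternative 4.5. No profitable deviation — NE.
(D, Left): Agent 1 gets 5.4, best alternative 1.1; Agent 2 gets 4.6, best alternative 0.4. No profitable deviation — NE.
(D, Right): Agent 1 can switch to U (3.1 → 3.8). Not NE.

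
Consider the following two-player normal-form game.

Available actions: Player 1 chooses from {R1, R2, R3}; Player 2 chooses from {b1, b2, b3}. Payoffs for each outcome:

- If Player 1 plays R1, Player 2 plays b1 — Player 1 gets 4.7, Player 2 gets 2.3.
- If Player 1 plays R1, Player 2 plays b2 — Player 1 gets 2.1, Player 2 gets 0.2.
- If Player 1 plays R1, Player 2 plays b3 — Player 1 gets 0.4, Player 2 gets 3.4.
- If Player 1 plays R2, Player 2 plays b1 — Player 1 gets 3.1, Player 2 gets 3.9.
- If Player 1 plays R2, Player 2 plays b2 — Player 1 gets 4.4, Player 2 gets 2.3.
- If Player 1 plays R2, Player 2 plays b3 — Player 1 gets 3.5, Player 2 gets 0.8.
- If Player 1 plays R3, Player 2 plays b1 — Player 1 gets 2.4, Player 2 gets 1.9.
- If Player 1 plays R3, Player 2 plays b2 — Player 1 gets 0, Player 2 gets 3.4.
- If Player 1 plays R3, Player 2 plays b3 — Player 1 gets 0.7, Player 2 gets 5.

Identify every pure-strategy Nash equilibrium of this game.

No pure-strategy Nash equilibrium.

Player 1 against b1: payoffs 4.7, 3.1, 2.4 → best response R1.
Player 1 against b2: payoffs 2.1, 4.4, 0 → best response R2.
Player 1 against b3: payoffs 0.4, 3.5, 0.7 → best response R2.
Player 2 against R1: payoffs 2.3, 0.2, 3.4 → best response b3.
Player 2 against R2: payoffs 3.9, 2.3, 0.8 → best response b1.
Player 2 against R3: payoffs 1.9, 3.4, 5 → best response b3.
No profile is a mutual best response for all players.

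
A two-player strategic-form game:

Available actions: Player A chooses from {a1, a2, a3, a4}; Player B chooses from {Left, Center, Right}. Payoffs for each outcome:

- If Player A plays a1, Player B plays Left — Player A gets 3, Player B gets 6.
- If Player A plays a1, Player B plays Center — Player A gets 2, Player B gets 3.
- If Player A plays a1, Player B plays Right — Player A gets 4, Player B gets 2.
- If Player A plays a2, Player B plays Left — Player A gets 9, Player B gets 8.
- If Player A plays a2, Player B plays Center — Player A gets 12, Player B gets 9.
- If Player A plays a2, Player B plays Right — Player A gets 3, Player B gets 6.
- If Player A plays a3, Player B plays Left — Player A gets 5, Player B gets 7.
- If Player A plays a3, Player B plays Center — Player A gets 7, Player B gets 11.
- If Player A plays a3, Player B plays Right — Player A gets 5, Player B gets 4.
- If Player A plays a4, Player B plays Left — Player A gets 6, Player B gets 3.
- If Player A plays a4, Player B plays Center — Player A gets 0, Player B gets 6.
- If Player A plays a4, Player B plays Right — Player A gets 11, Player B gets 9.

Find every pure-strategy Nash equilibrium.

The pure Nash equilibria are (a2, Center), (a4, Right).

Player A against Left: payoffs 3, 9, 5, 6 → best response a2.
Player A against Center: payoffs 2, 12, 7, 0 → best response a2.
Player A against Right: payoffs 4, 3, 5, 11 → best response a4.
Player B against a1: payoffs 6, 3, 2 → best response Left.
Player B against a2: payoffs 8, 9, 6 → best response Center.
Player B against a3: payoffs 7, 11, 4 → best response Center.
Player B against a4: payoffs 3, 6, 9 → best response Right.
Mutual best responses: (a2, Center); (a4, Right).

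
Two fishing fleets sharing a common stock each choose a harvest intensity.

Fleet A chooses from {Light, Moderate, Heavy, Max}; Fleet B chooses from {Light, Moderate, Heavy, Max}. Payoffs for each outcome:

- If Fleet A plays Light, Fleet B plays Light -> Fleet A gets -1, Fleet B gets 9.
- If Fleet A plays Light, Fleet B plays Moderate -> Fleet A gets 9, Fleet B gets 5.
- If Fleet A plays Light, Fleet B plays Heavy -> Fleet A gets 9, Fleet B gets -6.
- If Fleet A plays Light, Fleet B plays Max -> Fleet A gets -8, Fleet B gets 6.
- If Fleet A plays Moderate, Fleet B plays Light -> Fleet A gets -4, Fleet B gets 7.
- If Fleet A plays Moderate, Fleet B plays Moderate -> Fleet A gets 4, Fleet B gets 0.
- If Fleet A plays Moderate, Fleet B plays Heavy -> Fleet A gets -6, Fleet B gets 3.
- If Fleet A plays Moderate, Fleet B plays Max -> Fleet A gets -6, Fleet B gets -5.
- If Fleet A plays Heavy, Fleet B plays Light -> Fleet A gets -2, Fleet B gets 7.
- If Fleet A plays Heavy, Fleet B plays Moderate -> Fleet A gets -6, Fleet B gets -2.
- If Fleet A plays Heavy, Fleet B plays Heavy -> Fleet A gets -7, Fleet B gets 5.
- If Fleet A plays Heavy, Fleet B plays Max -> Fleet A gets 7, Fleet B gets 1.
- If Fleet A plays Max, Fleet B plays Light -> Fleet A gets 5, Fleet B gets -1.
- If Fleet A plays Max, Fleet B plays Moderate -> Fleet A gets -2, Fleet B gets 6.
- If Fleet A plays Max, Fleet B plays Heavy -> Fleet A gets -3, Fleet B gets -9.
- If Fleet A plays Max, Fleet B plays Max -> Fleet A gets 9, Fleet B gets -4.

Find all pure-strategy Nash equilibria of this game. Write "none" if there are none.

Fleet A against Light: payoffs -1, -4, -2, 5 → best response Max.
Fleet A against Moderate: payoffs 9, 4, -6, -2 → best response Light.
Fleet A against Heavy: payoffs 9, -6, -7, -3 → best response Light.
Fleet A against Max: payoffs -8, -6, 7, 9 → best response Max.
Fleet B against Light: payoffs 9, 5, -6, 6 → best response Light.
Fleet B against Moderate: payoffs 7, 0, 3, -5 → best response Light.
Fleet B against Heavy: payoffs 7, -2, 5, 1 → best response Light.
Fleet B against Max: payoffs -1, 6, -9, -4 → best response Moderate.
No profile is a mutual best response for all players.

This game has no pure Nash equilibrium.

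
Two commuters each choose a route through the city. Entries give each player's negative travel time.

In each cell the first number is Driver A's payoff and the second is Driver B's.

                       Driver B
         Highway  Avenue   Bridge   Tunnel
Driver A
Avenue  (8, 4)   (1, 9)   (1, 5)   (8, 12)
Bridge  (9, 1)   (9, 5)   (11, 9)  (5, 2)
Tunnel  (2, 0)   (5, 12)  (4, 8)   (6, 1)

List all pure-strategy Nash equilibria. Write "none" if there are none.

(Avenue, Tunnel), (Bridge, Bridge)

Driver A against Highway: payoffs 8, 9, 2 → best response Bridge.
Driver A against Avenue: payoffs 1, 9, 5 → best response Bridge.
Driver A against Bridge: payoffs 1, 11, 4 → best response Bridge.
Driver A against Tunnel: payoffs 8, 5, 6 → best response Avenue.
Driver B against Avenue: payoffs 4, 9, 5, 12 → best response Tunnel.
Driver B against Bridge: payoffs 1, 5, 9, 2 → best response Bridge.
Driver B against Tunnel: payoffs 0, 12, 8, 1 → best response Avenue.
Mutual best responses: (Avenue, Tunnel); (Bridge, Bridge).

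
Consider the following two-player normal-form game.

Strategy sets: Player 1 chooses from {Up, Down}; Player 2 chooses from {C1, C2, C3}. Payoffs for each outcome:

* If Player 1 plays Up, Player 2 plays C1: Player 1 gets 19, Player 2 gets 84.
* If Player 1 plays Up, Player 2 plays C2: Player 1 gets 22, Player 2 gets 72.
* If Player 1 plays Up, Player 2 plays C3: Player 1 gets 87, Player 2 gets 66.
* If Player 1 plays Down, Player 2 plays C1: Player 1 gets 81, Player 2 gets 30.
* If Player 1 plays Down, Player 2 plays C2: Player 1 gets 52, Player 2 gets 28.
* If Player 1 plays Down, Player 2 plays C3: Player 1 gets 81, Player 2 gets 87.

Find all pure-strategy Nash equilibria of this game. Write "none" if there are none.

For each strategy profile, look for a profitable unilateral deviation.
(Up, C1): Player 1 can switch to Down (19 → 81). Not NE.
(Up, C2): Player 1 can switch to Down (22 → 52). Not NE.
(Up, C3): Player 2 can switch to C1 (66 → 84). Not NE.
(Down, C1): Player 2 can switch to C3 (30 → 87). Not NE.
(Down, C2): Player 2 can switch to C1 (28 → 30). Not NE.
(Down, C3): Player 1 can switch to Up (81 → 87). Not NE.

This game has no pure Nash equilibrium.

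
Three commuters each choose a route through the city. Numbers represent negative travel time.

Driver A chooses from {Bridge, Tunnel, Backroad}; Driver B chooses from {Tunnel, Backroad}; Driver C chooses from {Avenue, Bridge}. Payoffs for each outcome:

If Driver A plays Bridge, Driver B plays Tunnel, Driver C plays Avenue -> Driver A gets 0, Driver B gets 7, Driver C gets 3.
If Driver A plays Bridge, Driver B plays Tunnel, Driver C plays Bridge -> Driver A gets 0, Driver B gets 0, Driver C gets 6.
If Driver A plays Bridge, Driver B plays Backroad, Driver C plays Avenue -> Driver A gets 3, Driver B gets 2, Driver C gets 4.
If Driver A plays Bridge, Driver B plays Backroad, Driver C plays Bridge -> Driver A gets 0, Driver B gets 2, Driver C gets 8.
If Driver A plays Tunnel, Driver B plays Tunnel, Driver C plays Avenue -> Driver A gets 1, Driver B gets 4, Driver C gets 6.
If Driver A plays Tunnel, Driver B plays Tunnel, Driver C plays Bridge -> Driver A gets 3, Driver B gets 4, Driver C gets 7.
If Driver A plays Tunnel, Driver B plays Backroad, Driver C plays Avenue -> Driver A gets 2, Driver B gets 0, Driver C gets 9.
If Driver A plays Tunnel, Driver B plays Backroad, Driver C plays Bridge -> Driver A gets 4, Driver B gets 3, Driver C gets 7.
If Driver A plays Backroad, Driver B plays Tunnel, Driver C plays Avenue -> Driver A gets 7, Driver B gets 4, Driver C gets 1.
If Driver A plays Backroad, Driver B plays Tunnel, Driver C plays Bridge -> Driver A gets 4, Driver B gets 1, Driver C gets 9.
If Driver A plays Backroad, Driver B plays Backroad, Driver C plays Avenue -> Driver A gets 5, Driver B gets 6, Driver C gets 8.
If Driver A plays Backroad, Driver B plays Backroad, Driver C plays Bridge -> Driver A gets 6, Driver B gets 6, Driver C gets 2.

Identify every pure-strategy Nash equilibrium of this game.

Mark each player's best response to every combination of opponents' strategies; a profile where every player is best-responding is a pure Nash equilibrium.
Driver A against (Tunnel, Avenue): payoffs 0, 1, 7 → best response Backroad.
Driver A against (Tunnel, Bridge): payoffs 0, 3, 4 → best response Backroad.
Driver A against (Backroad, Avenue): payoffs 3, 2, 5 → best response Backroad.
Driver A against (Backroad, Bridge): payoffs 0, 4, 6 → best response Backroad.
Driver B against (Bridge, Avenue): payoffs 7, 2 → best response Tunnel.
Driver B against (Bridge, Bridge): payoffs 0, 2 → best response Backroad.
Driver B against (Tunnel, Avenue): payoffs 4, 0 → best response Tunnel.
Driver B against (Tunnel, Bridge): payoffs 4, 3 → best response Tunnel.
Driver B against (Backroad, Avenue): payoffs 4, 6 → best response Backroad.
Driver B against (Backroad, Bridge): payoffs 1, 6 → best response Backroad.
Driver C against (Bridge, Tunnel): payoffs 3, 6 → best response Bridge.
Driver C against (Bridge, Backroad): payoffs 4, 8 → best response Bridge.
Driver C against (Tunnel, Tunnel): payoffs 6, 7 → best response Bridge.
Driver C against (Tunnel, Backroad): payoffs 9, 7 → best response Avenue.
Driver C against (Backroad, Tunnel): payoffs 1, 9 → best response Bridge.
Driver C against (Backroad, Backroad): payoffs 8, 2 → best response Avenue.
Mutual best responses: (Backroad, Backroad, Avenue).

The unique pure-strategy Nash equilibrium is (Backroad, Backroad, Avenue).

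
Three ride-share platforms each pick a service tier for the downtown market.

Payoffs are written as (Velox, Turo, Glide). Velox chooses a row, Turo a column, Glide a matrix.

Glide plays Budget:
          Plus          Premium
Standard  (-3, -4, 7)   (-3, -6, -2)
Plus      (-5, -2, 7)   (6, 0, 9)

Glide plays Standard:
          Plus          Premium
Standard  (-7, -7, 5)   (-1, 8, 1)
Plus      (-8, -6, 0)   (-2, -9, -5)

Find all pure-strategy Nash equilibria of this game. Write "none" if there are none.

Velox against (Plus, Budget): payoffs -3, -5 → best response Standard.
Velox against (Plus, Standard): payoffs -7, -8 → best response Standard.
Velox against (Premium, Budget): payoffs -3, 6 → best response Plus.
Velox against (Premium, Standard): payoffs -1, -2 → best response Standard.
Turo against (Standard, Budget): payoffs -4, -6 → best response Plus.
Turo against (Standard, Standard): payoffs -7, 8 → best response Premium.
Turo against (Plus, Budget): payoffs -2, 0 → best response Premium.
Turo against (Plus, Standard): payoffs -6, -9 → best response Plus.
Glide against (Standard, Plus): payoffs 7, 5 → best response Budget.
Glide against (Standard, Premium): payoffs -2, 1 → best response Standard.
Glide against (Plus, Plus): payoffs 7, 0 → best response Budget.
Glide against (Plus, Premium): payoffs 9, -5 → best response Budget.
Mutual best responses: (Standard, Plus, Budget); (Standard, Premium, Standard); (Plus, Premium, Budget).

(Standard, Plus, Budget); (Standard, Premium, Standard); (Plus, Premium, Budget)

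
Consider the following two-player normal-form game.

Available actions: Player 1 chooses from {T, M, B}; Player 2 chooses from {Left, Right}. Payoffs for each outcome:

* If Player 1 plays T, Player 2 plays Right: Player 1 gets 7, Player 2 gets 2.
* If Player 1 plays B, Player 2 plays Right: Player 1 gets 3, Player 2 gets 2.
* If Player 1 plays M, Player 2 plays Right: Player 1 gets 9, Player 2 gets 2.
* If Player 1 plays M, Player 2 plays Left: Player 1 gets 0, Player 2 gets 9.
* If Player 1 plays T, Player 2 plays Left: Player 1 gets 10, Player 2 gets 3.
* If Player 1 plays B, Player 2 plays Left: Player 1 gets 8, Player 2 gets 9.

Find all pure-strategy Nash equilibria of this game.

(T, Left): Player 1 gets 10, best alternative 8; Player 2 gets 3, best alternative 2. No profitable deviation — NE.
(T, Right): Player 1 can switch to M (7 → 9). Not NE.
(M, Left): Player 1 can switch to T (0 → 10). Not NE.
(M, Right): Player 2 can switch to Left (2 → 9). Not NE.
(B, Left): Player 1 can switch to T (8 → 10). Not NE.
(B, Right): Player 1 can switch to T (3 → 7). Not NE.

Pure NE: (T, Left)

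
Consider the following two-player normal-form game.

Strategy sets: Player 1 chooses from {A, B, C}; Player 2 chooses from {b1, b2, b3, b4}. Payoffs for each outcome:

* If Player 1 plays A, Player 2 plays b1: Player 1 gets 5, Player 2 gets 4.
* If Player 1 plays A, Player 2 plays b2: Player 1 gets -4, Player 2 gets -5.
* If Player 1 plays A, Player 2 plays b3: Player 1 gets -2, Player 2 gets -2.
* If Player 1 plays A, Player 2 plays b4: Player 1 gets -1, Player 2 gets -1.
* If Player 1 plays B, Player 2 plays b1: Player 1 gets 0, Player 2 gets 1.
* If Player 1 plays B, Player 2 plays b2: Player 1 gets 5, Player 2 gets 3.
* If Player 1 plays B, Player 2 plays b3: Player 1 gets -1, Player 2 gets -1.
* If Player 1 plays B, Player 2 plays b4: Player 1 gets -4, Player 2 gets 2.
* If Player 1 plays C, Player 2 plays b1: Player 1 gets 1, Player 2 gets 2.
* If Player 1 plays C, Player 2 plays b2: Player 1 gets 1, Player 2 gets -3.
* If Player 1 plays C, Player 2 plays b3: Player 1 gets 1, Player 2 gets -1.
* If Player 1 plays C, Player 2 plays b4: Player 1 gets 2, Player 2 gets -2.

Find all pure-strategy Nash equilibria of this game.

Player 1 against b1: payoffs 5, 0, 1 → best response A.
Player 1 against b2: payoffs -4, 5, 1 → best response B.
Player 1 against b3: payoffs -2, -1, 1 → best response C.
Player 1 against b4: payoffs -1, -4, 2 → best response C.
Player 2 against A: payoffs 4, -5, -2, -1 → best response b1.
Player 2 against B: payoffs 1, 3, -1, 2 → best response b2.
Player 2 against C: payoffs 2, -3, -1, -2 → best response b1.
Mutual best responses: (A, b1); (B, b2).

The pure Nash equilibria are (A, b1) and (B, b2).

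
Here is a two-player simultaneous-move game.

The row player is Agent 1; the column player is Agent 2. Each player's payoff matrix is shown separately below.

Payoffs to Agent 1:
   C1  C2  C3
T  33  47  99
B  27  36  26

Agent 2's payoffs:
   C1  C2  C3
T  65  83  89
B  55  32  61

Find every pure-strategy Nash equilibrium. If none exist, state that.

(T, C3)

(T, C1): Agent 2 can switch to C2 (65 → 83). Not NE.
(T, C2): Agent 2 can switch to C3 (83 → 89). Not NE.
(T, C3): Agent 1 gets 99, best alternative 26; Agent 2 gets 89, best alternative 83. No profitable deviation — NE.
(B, C1): Agent 1 can switch to T (27 → 33). Not NE.
(B, C2): Agent 1 can switch to T (36 → 47). Not NE.
(B, C3): Agent 1 can switch to T (26 → 99). Not NE.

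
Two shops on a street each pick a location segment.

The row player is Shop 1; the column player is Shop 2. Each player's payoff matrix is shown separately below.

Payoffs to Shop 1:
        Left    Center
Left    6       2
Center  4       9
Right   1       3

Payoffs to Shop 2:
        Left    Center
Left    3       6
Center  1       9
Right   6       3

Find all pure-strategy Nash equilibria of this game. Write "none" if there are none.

(Left, Left): Shop 2 can switch to Center (3 → 6). Not NE.
(Left, Center): Shop 1 can switch to Center (2 → 9). Not NE.
(Center, Left): Shop 1 can switch to Left (4 → 6). Not NE.
(Center, Center): Shop 1 gets 9, best alternative 3; Shop 2 gets 9, best alternative 1. No profitable deviation — NE.
(Right, Left): Shop 1 can switch to Left (1 → 6). Not NE.
(Right, Center): Shop 1 can switch to Center (3 → 9). Not NE.

The unique pure-strategy Nash equilibrium is (Center, Center).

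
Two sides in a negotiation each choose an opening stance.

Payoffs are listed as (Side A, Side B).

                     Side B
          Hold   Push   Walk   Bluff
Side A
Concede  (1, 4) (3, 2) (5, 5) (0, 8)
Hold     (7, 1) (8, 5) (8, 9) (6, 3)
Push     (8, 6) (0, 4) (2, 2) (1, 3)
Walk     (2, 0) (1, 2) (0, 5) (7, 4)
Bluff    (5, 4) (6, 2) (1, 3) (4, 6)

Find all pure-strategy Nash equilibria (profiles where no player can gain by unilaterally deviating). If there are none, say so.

Side A against Hold: payoffs 1, 7, 8, 2, 5 → best response Push.
Side A against Push: payoffs 3, 8, 0, 1, 6 → best response Hold.
Side A against Walk: payoffs 5, 8, 2, 0, 1 → best response Hold.
Side A against Bluff: payoffs 0, 6, 1, 7, 4 → best response Walk.
Side B against Concede: payoffs 4, 2, 5, 8 → best response Bluff.
Side B against Hold: payoffs 1, 5, 9, 3 → best response Walk.
Side B against Push: payoffs 6, 4, 2, 3 → best response Hold.
Side B against Walk: payoffs 0, 2, 5, 4 → best response Walk.
Side B against Bluff: payoffs 4, 2, 3, 6 → best response Bluff.
Mutual best responses: (Hold, Walk); (Push, Hold).

Pure-strategy Nash equilibria: (Hold, Walk) and (Push, Hold)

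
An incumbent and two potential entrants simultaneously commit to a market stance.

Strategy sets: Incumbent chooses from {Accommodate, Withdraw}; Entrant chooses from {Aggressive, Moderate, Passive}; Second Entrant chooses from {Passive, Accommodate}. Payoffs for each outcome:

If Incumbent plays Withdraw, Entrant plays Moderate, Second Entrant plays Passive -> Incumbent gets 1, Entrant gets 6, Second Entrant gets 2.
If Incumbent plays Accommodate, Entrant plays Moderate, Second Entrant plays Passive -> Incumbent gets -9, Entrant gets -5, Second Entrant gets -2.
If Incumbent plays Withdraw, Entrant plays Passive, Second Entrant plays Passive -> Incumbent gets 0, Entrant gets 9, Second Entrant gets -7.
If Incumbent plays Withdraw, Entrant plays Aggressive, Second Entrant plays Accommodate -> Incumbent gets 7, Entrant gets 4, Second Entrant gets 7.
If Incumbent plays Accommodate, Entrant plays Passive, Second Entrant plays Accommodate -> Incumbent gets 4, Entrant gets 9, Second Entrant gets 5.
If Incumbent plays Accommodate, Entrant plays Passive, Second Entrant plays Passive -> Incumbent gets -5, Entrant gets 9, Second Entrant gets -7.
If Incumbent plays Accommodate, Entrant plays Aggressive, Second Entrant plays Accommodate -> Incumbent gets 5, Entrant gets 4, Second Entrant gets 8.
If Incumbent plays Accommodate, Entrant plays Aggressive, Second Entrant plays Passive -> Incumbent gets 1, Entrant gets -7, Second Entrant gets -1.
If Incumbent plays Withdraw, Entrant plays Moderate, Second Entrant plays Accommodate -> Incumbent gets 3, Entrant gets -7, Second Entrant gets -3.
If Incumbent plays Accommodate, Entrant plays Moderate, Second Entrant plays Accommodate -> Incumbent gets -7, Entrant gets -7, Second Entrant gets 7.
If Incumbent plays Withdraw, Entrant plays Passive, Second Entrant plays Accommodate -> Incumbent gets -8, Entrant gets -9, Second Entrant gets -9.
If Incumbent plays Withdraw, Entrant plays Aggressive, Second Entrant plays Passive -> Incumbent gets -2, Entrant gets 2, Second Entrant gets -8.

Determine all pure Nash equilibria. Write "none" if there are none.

For each player, find the best response to each opponent profile; mutual best responses are the pure NE.
Incumbent against (Aggressive, Passive): payoffs 1, -2 → best response Accommodate.
Incumbent against (Aggressive, Accommodate): payoffs 5, 7 → best response Withdraw.
Incumbent against (Moderate, Passive): payoffs -9, 1 → best response Withdraw.
Incumbent against (Moderate, Accommodate): payoffs -7, 3 → best response Withdraw.
Incumbent against (Passive, Passive): payoffs -5, 0 → best response Withdraw.
Incumbent against (Passive, Accommodate): payoffs 4, -8 → best response Accommodate.
Entrant against (Accommodate, Passive): payoffs -7, -5, 9 → best response Passive.
Entrant against (Accommodate, Accommodate): payoffs 4, -7, 9 → best response Passive.
Entrant against (Withdraw, Passive): payoffs 2, 6, 9 → best response Passive.
Entrant against (Withdraw, Accommodate): payoffs 4, -7, -9 → best response Aggressive.
Second Entrant against (Accommodate, Aggressive): payoffs -1, 8 → best response Accommodate.
Second Entrant against (Accommodate, Moderate): payoffs -2, 7 → best response Accommodate.
Second Entrant against (Accommodate, Passive): payoffs -7, 5 → best response Accommodate.
Second Entrant against (Withdraw, Aggressive): payoffs -8, 7 → best response Accommodate.
Second Entrant against (Withdraw, Moderate): payoffs 2, -3 → best response Passive.
Second Entrant against (Withdraw, Passive): payoffs -7, -9 → best response Passive.
Mutual best responses: (Accommodate, Passive, Accommodate); (Withdraw, Aggressive, Accommodate); (Withdraw, Passive, Passive).

The pure Nash equilibria are (Accommodate, Passive, Accommodate) and (Withdraw, Aggressive, Accommodate) and (Withdraw, Passive, Passive).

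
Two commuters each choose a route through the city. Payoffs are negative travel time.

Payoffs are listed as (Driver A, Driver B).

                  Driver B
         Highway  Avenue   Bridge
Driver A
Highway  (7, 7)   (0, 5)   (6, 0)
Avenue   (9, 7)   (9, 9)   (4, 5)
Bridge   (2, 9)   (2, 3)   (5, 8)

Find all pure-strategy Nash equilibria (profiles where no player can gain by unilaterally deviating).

Pure NE: (Avenue, Avenue)

Check each profile: it is a Nash equilibrium iff no player can strictly gain by switching unilaterally.
(Highway, Highway): Driver A can switch to Avenue (7 → 9). Not NE.
(Highway, Avenue): Driver A can switch to Avenue (0 → 9). Not NE.
(Highway, Bridge): Driver B can switch to Highway (0 → 7). Not NE.
(Avenue, Highway): Driver B can switch to Avenue (7 → 9). Not NE.
(Avenue, Avenue): Driver A gets 9, best alternative 2; Driver B gets 9, best alternative 7. No profitable deviation — NE.
(Avenue, Bridge): Driver A can switch to Highway (4 → 6). Not NE.
(Bridge, Highway): Driver A can switch to Highway (2 → 7). Not NE.
(The remaining 2 profiles each have a profitable deviation by the same check.)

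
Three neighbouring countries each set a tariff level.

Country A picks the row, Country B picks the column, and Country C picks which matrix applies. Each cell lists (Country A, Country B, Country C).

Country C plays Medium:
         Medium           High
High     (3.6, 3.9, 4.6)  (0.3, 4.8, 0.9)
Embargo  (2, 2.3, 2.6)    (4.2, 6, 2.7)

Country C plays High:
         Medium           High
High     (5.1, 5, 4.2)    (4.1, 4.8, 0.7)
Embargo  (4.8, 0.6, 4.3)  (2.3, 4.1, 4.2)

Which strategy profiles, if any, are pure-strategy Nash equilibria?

There is no pure-strategy Nash equilibrium.

(High, Medium, Medium): Country B can switch to High (3.9 → 4.8). Not NE.
(High, Medium, High): Country C can switch to Medium (4.2 → 4.6). Not NE.
(High, High, Medium): Country A can switch to Embargo (0.3 → 4.2). Not NE.
(High, High, High): Country B can switch to Medium (4.8 → 5). Not NE.
(Embargo, Medium, Medium): Country A can switch to High (2 → 3.6). Not NE.
(Embargo, Medium, High): Country A can switch to High (4.8 → 5.1). Not NE.
(Embargo, High, Medium): Country C can switch to High (2.7 → 4.2). Not NE.
(Embargo, High, High): Country A can switch to High (2.3 → 4.1). Not NE.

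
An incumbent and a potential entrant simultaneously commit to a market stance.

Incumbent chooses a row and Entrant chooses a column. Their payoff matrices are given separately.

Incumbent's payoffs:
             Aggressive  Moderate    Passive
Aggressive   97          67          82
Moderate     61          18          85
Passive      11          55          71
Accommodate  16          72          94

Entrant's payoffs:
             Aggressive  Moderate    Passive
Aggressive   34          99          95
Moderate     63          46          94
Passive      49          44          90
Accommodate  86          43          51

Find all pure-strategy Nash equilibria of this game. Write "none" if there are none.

No pure-strategy Nash equilibrium.

(Aggressive, Aggressive): Entrant can switch to Moderate (34 → 99). Not NE.
(Aggressive, Moderate): Incumbent can switch to Accommodate (67 → 72). Not NE.
(Aggressive, Passive): Incumbent can switch to Moderate (82 → 85). Not NE.
(Moderate, Aggressive): Incumbent can switch to Aggressive (61 → 97). Not NE.
(Moderate, Moderate): Incumbent can switch to Aggressive (18 → 67). Not NE.
(Moderate, Passive): Incumbent can switch to Accommodate (85 → 94). Not NE.
(The remaining 6 profiles each have a profitable deviation by the same check.)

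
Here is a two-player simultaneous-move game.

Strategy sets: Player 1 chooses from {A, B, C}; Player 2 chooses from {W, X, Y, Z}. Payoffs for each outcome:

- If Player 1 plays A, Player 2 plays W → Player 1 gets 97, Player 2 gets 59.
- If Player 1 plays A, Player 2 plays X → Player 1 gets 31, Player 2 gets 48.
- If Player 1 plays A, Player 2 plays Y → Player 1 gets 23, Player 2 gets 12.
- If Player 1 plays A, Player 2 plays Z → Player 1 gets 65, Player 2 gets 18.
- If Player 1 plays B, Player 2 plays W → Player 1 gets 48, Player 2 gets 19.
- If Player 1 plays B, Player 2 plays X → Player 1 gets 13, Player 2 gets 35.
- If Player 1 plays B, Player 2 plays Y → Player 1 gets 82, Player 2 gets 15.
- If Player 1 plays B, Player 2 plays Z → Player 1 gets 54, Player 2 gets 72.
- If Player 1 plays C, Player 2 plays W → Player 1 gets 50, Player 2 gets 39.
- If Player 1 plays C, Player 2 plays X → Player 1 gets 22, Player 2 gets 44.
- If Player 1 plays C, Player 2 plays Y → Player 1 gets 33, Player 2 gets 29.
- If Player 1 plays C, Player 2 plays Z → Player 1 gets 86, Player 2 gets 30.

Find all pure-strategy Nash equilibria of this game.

The unique pure-strategy Nash equilibrium is (A, W).

Player 1 against W: payoffs 97, 48, 50 → best response A.
Player 1 against X: payoffs 31, 13, 22 → best response A.
Player 1 against Y: payoffs 23, 82, 33 → best response B.
Player 1 against Z: payoffs 65, 54, 86 → best response C.
Player 2 against A: payoffs 59, 48, 12, 18 → best response W.
Player 2 against B: payoffs 19, 35, 15, 72 → best response Z.
Player 2 against C: payoffs 39, 44, 29, 30 → best response X.
Mutual best responses: (A, W).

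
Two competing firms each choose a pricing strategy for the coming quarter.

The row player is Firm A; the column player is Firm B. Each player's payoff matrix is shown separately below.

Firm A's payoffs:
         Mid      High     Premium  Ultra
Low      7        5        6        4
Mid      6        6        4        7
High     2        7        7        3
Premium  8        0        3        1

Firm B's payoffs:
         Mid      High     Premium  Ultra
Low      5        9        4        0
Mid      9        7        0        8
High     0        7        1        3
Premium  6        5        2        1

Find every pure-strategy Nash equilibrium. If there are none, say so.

Pure-strategy Nash equilibria: (High, High), (Premium, Mid)

(Low, Mid): Firm A can switch to Premium (7 → 8). Not NE.
(Low, High): Firm A can switch to Mid (5 → 6). Not NE.
(Low, Premium): Firm A can switch to High (6 → 7). Not NE.
(Low, Ultra): Firm A can switch to Mid (4 → 7). Not NE.
(Mid, Mid): Firm A can switch to Low (6 → 7). Not NE.
(Mid, High): Firm A can switch to High (6 → 7). Not NE.
(Mid, Premium): Firm A can switch to Low (4 → 6). Not NE.
(Mid, Ultra): Firm B can switch to Mid (8 → 9). Not NE.
(High, Mid): Firm A can switch to Low (2 → 7). Not NE.
(High, High): Firm A gets 7, best alternative 6; Firm B gets 7, best alternative 3. No profitable deviation — NE.
(High, Premium): Firm B can switch to High (1 → 7). Not NE.
(Premium, Mid): Firm A gets 8, best alternative 7; Firm B gets 6, best alternative 5. No profitable deviation — NE.
(The remaining 4 profiles each have a profitable deviation by the same check.)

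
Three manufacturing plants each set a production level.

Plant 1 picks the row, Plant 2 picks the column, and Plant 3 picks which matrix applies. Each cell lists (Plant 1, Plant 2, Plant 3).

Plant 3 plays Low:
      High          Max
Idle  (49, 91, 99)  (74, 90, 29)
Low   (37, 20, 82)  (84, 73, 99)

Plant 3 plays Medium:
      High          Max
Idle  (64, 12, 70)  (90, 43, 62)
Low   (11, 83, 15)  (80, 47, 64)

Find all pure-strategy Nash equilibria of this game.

(Idle, High, Low): Plant 1 gets 49, best alternative 37; Plant 2 gets 91, best alternative 90; Plant 3 gets 99, best alternative 70. No profitable deviation — NE.
(Idle, High, Medium): Plant 2 can switch to Max (12 → 43). Not NE.
(Idle, Max, Low): Plant 1 can switch to Low (74 → 84). Not NE.
(Idle, Max, Medium): Plant 1 gets 90, best alternative 80; Plant 2 gets 43, best alternative 12; Plant 3 gets 62, best alternative 29. No profitable deviation — NE.
(Low, High, Low): Plant 1 can switch to Idle (37 → 49). Not NE.
(Low, High, Medium): Plant 1 can switch to Idle (11 → 64). Not NE.
(Low, Max, Low): Plant 1 gets 84, best alternative 74; Plant 2 gets 73, best alternative 20; Plant 3 gets 99, best alternative 64. No profitable deviation — NE.
(Low, Max, Medium): Plant 1 can switch to Idle (80 → 90). Not NE.

(Idle, High, Low), (Idle, Max, Medium), (Low, Max, Low)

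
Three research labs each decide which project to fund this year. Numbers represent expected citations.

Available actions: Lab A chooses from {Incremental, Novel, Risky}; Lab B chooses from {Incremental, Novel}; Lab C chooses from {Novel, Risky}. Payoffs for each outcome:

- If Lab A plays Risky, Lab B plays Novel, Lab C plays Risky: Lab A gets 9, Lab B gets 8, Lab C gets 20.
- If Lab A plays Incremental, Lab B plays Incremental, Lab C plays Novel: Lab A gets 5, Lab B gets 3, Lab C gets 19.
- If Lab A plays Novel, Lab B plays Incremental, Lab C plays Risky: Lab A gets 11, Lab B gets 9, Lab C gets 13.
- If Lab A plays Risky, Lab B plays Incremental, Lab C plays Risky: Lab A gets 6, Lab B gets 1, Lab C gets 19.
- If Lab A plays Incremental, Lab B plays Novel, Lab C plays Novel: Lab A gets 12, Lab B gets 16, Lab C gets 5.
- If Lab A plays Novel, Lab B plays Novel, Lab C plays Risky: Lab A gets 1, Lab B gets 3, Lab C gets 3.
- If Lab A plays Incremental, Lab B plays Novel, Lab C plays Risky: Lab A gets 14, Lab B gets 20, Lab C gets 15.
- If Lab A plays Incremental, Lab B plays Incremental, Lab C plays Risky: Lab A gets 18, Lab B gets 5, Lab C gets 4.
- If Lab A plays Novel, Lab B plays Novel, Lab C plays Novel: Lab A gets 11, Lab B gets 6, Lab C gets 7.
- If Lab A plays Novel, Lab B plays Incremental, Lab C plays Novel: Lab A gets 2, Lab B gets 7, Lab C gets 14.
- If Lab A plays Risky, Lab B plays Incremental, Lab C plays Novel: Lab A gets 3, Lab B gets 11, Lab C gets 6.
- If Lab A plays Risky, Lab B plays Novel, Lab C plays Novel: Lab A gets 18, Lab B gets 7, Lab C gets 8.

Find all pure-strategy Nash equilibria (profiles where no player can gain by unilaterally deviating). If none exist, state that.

Lab A against (Incremental, Novel): payoffs 5, 2, 3 → best response Incremental.
Lab A against (Incremental, Risky): payoffs 18, 11, 6 → best response Incremental.
Lab A against (Novel, Novel): payoffs 12, 11, 18 → best response Risky.
Lab A against (Novel, Risky): payoffs 14, 1, 9 → best response Incremental.
Lab B against (Incremental, Novel): payoffs 3, 16 → best response Novel.
Lab B against (Incremental, Risky): payoffs 5, 20 → best response Novel.
Lab B against (Novel, Novel): payoffs 7, 6 → best response Incremental.
Lab B against (Novel, Risky): payoffs 9, 3 → best response Incremental.
Lab B against (Risky, Novel): payoffs 11, 7 → best response Incremental.
Lab B against (Risky, Risky): payoffs 1, 8 → best response Novel.
Lab C against (Incremental, Incremental): payoffs 19, 4 → best response Novel.
Lab C against (Incremental, Novel): payoffs 5, 15 → best response Risky.
Lab C against (Novel, Incremental): payoffs 14, 13 → best response Novel.
Lab C against (Novel, Novel): payoffs 7, 3 → best response Novel.
Lab C against (Risky, Incremental): payoffs 6, 19 → best response Risky.
Lab C against (Risky, Novel): payoffs 8, 20 → best response Risky.
Mutual best responses: (Incremental, Novel, Risky).

(Incremental, Novel, Risky)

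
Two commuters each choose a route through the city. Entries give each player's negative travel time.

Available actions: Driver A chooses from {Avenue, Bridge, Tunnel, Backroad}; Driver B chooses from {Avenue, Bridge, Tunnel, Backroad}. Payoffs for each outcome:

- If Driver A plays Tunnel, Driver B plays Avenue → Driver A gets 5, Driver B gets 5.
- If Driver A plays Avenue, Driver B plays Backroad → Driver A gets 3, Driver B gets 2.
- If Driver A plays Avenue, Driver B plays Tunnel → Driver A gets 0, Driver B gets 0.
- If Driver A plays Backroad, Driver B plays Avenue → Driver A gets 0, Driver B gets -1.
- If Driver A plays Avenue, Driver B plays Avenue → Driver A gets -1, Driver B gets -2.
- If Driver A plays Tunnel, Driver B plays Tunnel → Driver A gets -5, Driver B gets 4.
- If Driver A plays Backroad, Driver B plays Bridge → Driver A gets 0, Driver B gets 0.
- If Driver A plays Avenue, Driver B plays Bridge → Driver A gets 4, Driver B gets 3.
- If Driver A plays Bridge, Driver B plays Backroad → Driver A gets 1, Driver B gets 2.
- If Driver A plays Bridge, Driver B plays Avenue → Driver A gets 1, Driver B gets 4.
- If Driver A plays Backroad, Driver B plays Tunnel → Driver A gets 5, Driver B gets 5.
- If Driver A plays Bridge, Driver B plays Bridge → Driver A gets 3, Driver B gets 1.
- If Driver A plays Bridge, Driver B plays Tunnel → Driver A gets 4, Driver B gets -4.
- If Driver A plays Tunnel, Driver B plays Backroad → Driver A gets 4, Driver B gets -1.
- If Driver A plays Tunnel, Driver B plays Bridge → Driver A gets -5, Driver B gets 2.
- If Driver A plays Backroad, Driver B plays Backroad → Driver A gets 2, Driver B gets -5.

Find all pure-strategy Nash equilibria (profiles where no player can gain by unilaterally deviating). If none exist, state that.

Pure-strategy Nash equilibria: (Avenue, Bridge) and (Tunnel, Avenue) and (Backroad, Tunnel)

(Avenue, Avenue): Driver A can switch to Bridge (-1 → 1). Not NE.
(Avenue, Bridge): Driver A gets 4, best alternative 3; Driver B gets 3, best alternative 2. No profitable deviation — NE.
(Avenue, Tunnel): Driver A can switch to Bridge (0 → 4). Not NE.
(Avenue, Backroad): Driver A can switch to Tunnel (3 → 4). Not NE.
(Bridge, Avenue): Driver A can switch to Tunnel (1 → 5). Not NE.
(Bridge, Bridge): Driver A can switch to Avenue (3 → 4). Not NE.
(Bridge, Tunnel): Driver A can switch to Backroad (4 → 5). Not NE.
(Bridge, Backroad): Driver A can switch to Avenue (1 → 3). Not NE.
(Tunnel, Avenue): Driver A gets 5, best alternative 1; Driver B gets 5, best alternative 4. No profitable deviation — NE.
(Tunnel, Bridge): Driver A can switch to Avenue (-5 → 4). Not NE.
(Tunnel, Tunnel): Driver A can switch to Avenue (-5 → 0). Not NE.
(Tunnel, Backroad): Driver B can switch to Avenue (-1 → 5). Not NE.
(Backroad, Avenue): Driver A can switch to Bridge (0 → 1). Not NE.
(Backroad, Bridge): Driver A can switch to Avenue (0 → 4). Not NE.
(Backroad, Tunnel): Driver A gets 5, best alternative 4; Driver B gets 5, best alternative 0. No profitable deviation — NE.
(The remaining 1 profile has a profitable deviation by the same check.)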